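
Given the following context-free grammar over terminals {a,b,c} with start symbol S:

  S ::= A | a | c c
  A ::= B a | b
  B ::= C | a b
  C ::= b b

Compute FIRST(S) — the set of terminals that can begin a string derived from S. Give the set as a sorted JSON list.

FIRST sets, iterate to fixpoint:
pass 1:
  A via A→b: +{b}
  B via B→a b: +{a}
  C via C→b b: +{b}
  S via S→A: +{b}
  S via S→a: +{a}
  S via S→c c: +{c}
  FIRST[S]={a,b,c}  FIRST[A]={b}  FIRST[B]={a}  FIRST[C]={b}
pass 2:
  A via A→B a: +{a}
  B via B→C: +{b}
  FIRST[S]={a,b,c}  FIRST[A]={a,b}  FIRST[B]={a,b}  FIRST[C]={b}
pass 3: — fixpoint
  FIRST[S]={a,b,c}  FIRST[A]={a,b}  FIRST[B]={a,b}  FIRST[C]={b}

FIRST(S) = ["a", "b", "c"]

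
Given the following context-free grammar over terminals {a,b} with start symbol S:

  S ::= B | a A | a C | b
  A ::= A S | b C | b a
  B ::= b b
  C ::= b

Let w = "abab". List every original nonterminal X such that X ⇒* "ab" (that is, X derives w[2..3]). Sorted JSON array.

CNF form of G:
  S -> T0 T0 | T1 A | T1 C | b
  A -> A S | T0 C | T0 T1
  B -> T0 T0
  C -> b
  T0 -> b
  T1 -> a

CYK fill, restricted to cells inside w[2..3]:
  cell(2,2) a: {T1}  orig:{}
  cell(3,3) b: {C,S,T0}  orig:{C,S}
  cell(2,3) ab: {S}

Original NTs in T[2,3] deriving "ab": ["S"]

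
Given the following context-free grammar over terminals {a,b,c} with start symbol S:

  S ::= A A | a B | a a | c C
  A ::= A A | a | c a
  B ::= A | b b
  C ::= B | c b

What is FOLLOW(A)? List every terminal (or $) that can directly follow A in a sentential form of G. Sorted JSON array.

Compute FIRST by fixpoint:
round 1:
  A via A→a: +{a}
  A via A→c a: +{c}
  B via B→A: +{a,c}
  B via B→b b: +{b}
  C via C→B: +{a,b,c}
  S via S→A A: +{a,c}
  S: {a,c}  A: {a,c}  B: {a,b,c}  C: {a,b,c}
round 2: (no change)
  S: {a,c}  A: {a,c}  B: {a,b,c}  C: {a,b,c}

FOLLOW sets:
initialize: $ ∈ FOLLOW(S)
[1]
  A→A A: FOLLOW(A) ⊇ FIRST(A) = {a,c}; new: +{a,c}
  S→A A: FOLLOW(A) ⊇ FOLLOW(S) ⊇ {$}; new: +{$}
  S→a B: FOLLOW(B) ⊇ FOLLOW(S) ⊇ {$}; new: +{$}
  S→c C: FOLLOW(C) ⊇ FOLLOW(S) ⊇ {$}; new: +{$}
  S: {$}  A: {$,a,c}  B: {$}  C: {$}
[2] (no change)
  S: {$}  A: {$,a,c}  B: {$}  C: {$}

FOLLOW(A) = ["$", "a", "c"]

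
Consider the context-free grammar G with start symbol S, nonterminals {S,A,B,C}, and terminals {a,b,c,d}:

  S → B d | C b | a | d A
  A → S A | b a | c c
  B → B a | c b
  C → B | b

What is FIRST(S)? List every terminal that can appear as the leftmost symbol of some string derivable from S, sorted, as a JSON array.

Compute FIRST by fixpoint:
pass 1:
  A via A→b a: +{b}
  A via A→c c: +{c}
  B via B→c b: +{c}
  C via C→B: +{c}
  C via C→b: +{b}
  S via S→B d: +{c}
  S via S→C b: +{b}
  S via S→a: +{a}
  S via S→d A: +{d}
  FIRST(S)={a,b,c,d}  FIRST(A)={b,c}  FIRST(B)={c}  FIRST(C)={b,c}
pass 2:
  A via A→S A: +{a,d}
  FIRST(S)={a,b,c,d}  FIRST(A)={a,b,c,d}  FIRST(B)={c}  FIRST(C)={b,c}
pass 3: done
  FIRST(S)={a,b,c,d}  FIRST(A)={a,b,c,d}  FIRST(B)={c}  FIRST(C)={b,c}

FIRST(S) = ["a", "b", "c", "d"]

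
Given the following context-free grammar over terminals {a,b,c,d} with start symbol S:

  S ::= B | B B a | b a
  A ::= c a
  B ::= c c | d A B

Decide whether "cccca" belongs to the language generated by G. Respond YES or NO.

CNF form of G:
  S -> B X5 | T0 T0 | T2 X6 | T3 T1
  A -> T0 T1
  B -> T0 T0 | T2 X4
  T0 -> c
  T1 -> a
  T2 -> d
  T3 -> b
  X4 -> A B
  X5 -> B T1
  X6 -> A B

CYK table (by increasing span):
  T[0,0] 'c' = {T0}  orig:{}
  T[1,1] 'c' = {T0}  orig:{}
  T[2,2] 'c' = {T0}  orig:{}
  T[3,3] 'c' = {T0}  orig:{}
  T[4,4] 'a' = {T1}  orig:{}
  T[0,1] 'cc' = {B,S}
  T[1,2] 'cc' = {B,S}
  T[2,3] 'cc' = {B,S}
  T[3,4] 'ca' = {A}
  T[0,2] 'ccc' = ∅
  T[1,3] 'ccc' = ∅
  T[2,4] 'cca' = {X5}  orig:{}
  T[0,3] 'cccc' = ∅
  T[1,4] 'ccca' = ∅
  T[0,4] 'cccca' = {S}

S ∈ T[0,4] ⇒ YES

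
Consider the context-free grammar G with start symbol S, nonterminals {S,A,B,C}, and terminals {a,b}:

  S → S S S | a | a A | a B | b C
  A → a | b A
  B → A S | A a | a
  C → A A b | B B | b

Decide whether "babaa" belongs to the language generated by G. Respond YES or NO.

CNF form of G:
  S -> S X3 | T0 C | T1 A | T1 B | a
  A -> T0 A | a
  B -> A S | A T1 | a
  C -> A X2 | B B | b
  T0 -> b
  T1 -> a
  X2 -> A T0
  X3 -> S S

Fill CYK table bottom-up:
  [0..0]={C,T0}  "b"  orig:{C}
  [1..1]={A,B,S,T1}  "a"  orig:{A,B,S}
  [2..2]={C,T0}  "b"  orig:{C}
  [3..3]={A,B,S,T1}  "a"  orig:{A,B,S}
  [4..4]={A,B,S,T1}  "a"  orig:{A,B,S}
  [0..1]={A}  "ba"
  [1..2]={X2}  "ab"  orig:{}
  [2..3]={A}  "ba"
  [3..4]={B,C,S,X3}  "aa"  orig:{B,C,S}
  [0..2]={X2}  "bab"  orig:{}
  [1..3]={S}  "aba"
  [2..4]={B,S}  "baa"
  [0..3]=∅  "baba"
  [1..4]={B,C,S,X3}  "abaa"  orig:{B,C,S}
  [0..4]={B,S}  "babaa"

S ∈ T[0,4] ⇒ YES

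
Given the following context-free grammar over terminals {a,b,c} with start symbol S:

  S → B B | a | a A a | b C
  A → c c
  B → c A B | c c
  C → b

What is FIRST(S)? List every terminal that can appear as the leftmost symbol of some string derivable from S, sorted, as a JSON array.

Compute FIRST by fixpoint:
[1]
  A via A→c c: +{c}
  B via B→c A B: +{c}
  C via C→b: +{b}
  S via S→B B: +{c}
  S via S→a: +{a}
  S via S→b C: +{b}
  S: {a,b,c}  A: {c}  B: {c}  C: {b}
[2] — fixpoint
  S: {a,b,c}  A: {c}  B: {c}  C: {b}

FIRST(S) = ["a", "b", "c"]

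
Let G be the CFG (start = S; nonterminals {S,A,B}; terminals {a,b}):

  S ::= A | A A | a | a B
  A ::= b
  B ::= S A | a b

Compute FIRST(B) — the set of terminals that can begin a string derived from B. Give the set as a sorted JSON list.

FIRST iteration:
pass 1:
  A via A→b: +{b}
  B via B→a b: +{a}
  S via S→A: +{b}
  S via S→a: +{a}
  FIRST(S)={a,b}  FIRST(A)={b}  FIRST(B)={a}
pass 2:
  B via B→S A: +{b}
  FIRST(S)={a,b}  FIRST(A)={b}  FIRST(B)={a,b}
pass 3: — fixpoint
  FIRST(S)={a,b}  FIRST(A)={b}  FIRST(B)={a,b}

FIRST(B) = ["a", "b"]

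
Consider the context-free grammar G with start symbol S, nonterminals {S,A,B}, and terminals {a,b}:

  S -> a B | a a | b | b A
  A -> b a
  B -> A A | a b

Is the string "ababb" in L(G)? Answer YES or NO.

Convert to CNF:
  S -> T0 A | T1 B | T1 T1 | b
  A -> T0 T1
  B -> A A | T1 T0
  T0 -> b
  T1 -> a

Fill CYK table bottom-up:
  [0..0]={T1}  "a"  orig:{}
  [1..1]={S,T0}  "b"  orig:{S}
  [2..2]={T1}  "a"  orig:{}
  [3..3]={S,T0}  "b"  orig:{S}
  [4..4]={S,T0}  "b"  orig:{S}
  [0..1]={B}  "ab"
  [1..2]={A}  "ba"
  [2..3]={B}  "ab"
  [3..4]=∅  "bb"
  [0..2]=∅  "aba"
  [1..3]=∅  "bab"
  [2..4]=∅  "abb"
  [0..3]=∅  "abab"
  [1..4]=∅  "babb"
  [0..4]=∅  "ababb"

S ∉ T[0,4] ⇒ NO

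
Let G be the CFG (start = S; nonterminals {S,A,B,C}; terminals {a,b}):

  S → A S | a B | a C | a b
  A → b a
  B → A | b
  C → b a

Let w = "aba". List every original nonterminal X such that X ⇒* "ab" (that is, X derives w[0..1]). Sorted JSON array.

CNF form of G:
  S -> A S | T1 B | T1 C | T1 T0
  A -> T0 T1
  B -> T0 T1 | b
  C -> T0 T1
  T0 -> b
  T1 -> a

CYK fill, restricted to cells inside w[0..1]:
  cell(0,0) a: {T1}  orig:{}
  cell(1,1) b: {B,T0}  orig:{B}
  cell(0,1) ab: {S}

Original NTs in T[0,1] deriving "ab": ["S"]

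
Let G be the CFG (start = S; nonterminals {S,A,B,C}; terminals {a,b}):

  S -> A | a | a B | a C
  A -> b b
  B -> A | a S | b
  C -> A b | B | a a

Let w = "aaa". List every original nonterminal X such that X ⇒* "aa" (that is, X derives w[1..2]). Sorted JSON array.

Convert to CNF:
  S -> T0 T0 | T1 B | T1 C | a
  A -> T0 T0
  B -> T0 T0 | T1 S | b
  C -> A T0 | T0 T0 | T1 S | T1 T1 | b
  T0 -> b
  T1 -> a

CYK table (by increasing span) (cells [i..j] with 1 ≤ i ≤ j ≤ 2 only):
  T[1,1] 'a' = {S,T1}  orig:{S}
  T[2,2] 'a' = {S,T1}  orig:{S}
  T[1,2] 'aa' = {B,C}

Original NTs in T[1,2] deriving "aa": ["B", "C"]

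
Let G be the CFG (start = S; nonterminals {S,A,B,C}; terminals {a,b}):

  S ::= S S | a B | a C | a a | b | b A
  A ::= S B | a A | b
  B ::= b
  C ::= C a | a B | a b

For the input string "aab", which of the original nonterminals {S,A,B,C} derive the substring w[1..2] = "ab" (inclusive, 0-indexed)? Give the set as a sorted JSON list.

Convert to CNF:
  S -> S S | T0 B | T0 C | T0 T0 | T1 A | b
  A -> S B | T0 A | b
  B -> b
  C -> C T0 | T0 B | T0 T1
  T0 -> a
  T1 -> b

Fill CYK table bottom-up (cells [i..j] with 1 ≤ i ≤ j ≤ 2 only):
  cell(1,1) a: {T0}  orig:{}
  cell(2,2) b: {A,B,S,T1}  orig:{A,B,S}
  cell(1,2) ab: {A,C,S}

Original NTs in T[1,2] deriving "ab": ["A", "C", "S"]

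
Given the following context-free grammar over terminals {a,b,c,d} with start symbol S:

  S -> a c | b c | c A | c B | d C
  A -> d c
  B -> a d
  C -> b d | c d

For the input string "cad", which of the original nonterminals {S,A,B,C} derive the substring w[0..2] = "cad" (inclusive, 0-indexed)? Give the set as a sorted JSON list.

Convert to CNF:
  S -> T0 C | T1 A | T1 B | T2 T1 | T3 T1
  A -> T0 T1
  B -> T2 T0
  C -> T1 T0 | T3 T0
  T0 -> d
  T1 -> c
  T2 -> a
  T3 -> b

CYK fill, restricted to cells inside w[0..2]:
  T[0,0] 'c' = {T1}  orig:{}
  T[1,1] 'a' = {T2}  orig:{}
  T[2,2] 'd' = {T0}  orig:{}
  T[0,1] 'ca' = ∅
  T[1,2] 'ad' = {B}
  T[0,2] 'cad' = {S}

Original NTs in T[0,2] deriving "cad": ["S"]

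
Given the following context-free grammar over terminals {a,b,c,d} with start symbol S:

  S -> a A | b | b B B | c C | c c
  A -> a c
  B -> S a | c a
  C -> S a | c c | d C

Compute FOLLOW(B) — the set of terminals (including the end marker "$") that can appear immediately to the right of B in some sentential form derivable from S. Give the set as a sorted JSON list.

FIRST sets, iterate to fixpoint:
[1]
  A via A→a c: +{a}
  B via B→c a: +{c}
  C via C→c c: +{c}
  C via C→d C: +{d}
  S via S→a A: +{a}
  S via S→b: +{b}
  S via S→c C: +{c}
  FIRST[S]={a,b,c}  FIRST[A]={a}  FIRST[B]={c}  FIRST[C]={c,d}
[2]
  B via B→S a: +{a,b}
  C via C→S a: +{a,b}
  FIRST[S]={a,b,c}  FIRST[A]={a}  FIRST[B]={a,b,c}  FIRST[C]={a,b,c,d}
[3] — fixpoint
  FIRST[S]={a,b,c}  FIRST[A]={a}  FIRST[B]={a,b,c}  FIRST[C]={a,b,c,d}

FOLLOW iteration:
seed FOLLOW(S) with $
[1]
  B→S a: FOLLOW(S) ⊇ FIRST(a) = {a}; new: +{a}
  S→a A: FOLLOW(A) ⊇ FOLLOW(S) ⊇ {$,a}; new: +{$,a}
  S→b B B: FOLLOW(B) ⊇ FIRST(B) = {a,b,c}; new: +{a,b,c}
  S→b B B: FOLLOW(B) ⊇ FOLLOW(S) ⊇ {$,a}; new: +{$}
  S→c C: FOLLOW(C) ⊇ FOLLOW(S) ⊇ {$,a}; new: +{$,a}
  FOLLOW[S]={$,a}  FOLLOW[A]={$,a}  FOLLOW[B]={$,a,b,c}  FOLLOW[C]={$,a}
[2] (stable)
  FOLLOW[S]={$,a}  FOLLOW[A]={$,a}  FOLLOW[B]={$,a,b,c}  FOLLOW[C]={$,a}

FOLLOW(B) = ["$", "a", "b", "c"]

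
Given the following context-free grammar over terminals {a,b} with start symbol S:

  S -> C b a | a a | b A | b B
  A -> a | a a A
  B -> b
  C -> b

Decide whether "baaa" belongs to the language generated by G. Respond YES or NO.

CNF form of G:
  S -> C X3 | T0 T0 | T1 A | T1 B
  A -> T0 X2 | a
  B -> b
  C -> b
  T0 -> a
  T1 -> b
  X2 -> T0 A
  X3 -> T1 T0

CYK fill:
  [0..0]={B,C,T1}  "b"  orig:{B,C}
  [1..1]={A,T0}  "a"  orig:{A}
  [2..2]={A,T0}  "a"  orig:{A}
  [3..3]={A,T0}  "a"  orig:{A}
  [0..1]={S,X3}  "ba"  orig:{S}
  [1..2]={S,X2}  "aa"  orig:{S}
  [2..3]={S,X2}  "aa"  orig:{S}
  [0..2]=∅  "baa"
  [1..3]={A}  "aaa"
  [0..3]={S}  "baaa"

S ∈ T[0,3] ⇒ YES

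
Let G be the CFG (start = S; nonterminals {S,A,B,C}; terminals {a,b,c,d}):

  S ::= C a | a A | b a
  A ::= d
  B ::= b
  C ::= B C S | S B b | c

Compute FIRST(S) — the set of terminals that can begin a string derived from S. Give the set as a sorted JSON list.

FIRST sets, iterate to fixpoint:
pass 1:
  A via A→d: +{d}
  B via B→b: +{b}
  C via C→B C S: +{b}
  C via C→c: +{c}
  S via S→C a: +{b,c}
  S via S→a A: +{a}
  FIRST[S]={a,b,c}  FIRST[A]={d}  FIRST[B]={b}  FIRST[C]={b,c}
pass 2:
  C via C→S B b: +{a}
  FIRST[S]={a,b,c}  FIRST[A]={d}  FIRST[B]={b}  FIRST[C]={a,b,c}
pass 3: (stable)
  FIRST[S]={a,b,c}  FIRST[A]={d}  FIRST[B]={b}  FIRST[C]={a,b,c}

FIRST(S) = ["a", "b", "c"]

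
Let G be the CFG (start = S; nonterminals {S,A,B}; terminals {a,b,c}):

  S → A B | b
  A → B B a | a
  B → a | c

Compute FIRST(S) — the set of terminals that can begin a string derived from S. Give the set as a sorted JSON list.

Compute FIRST by fixpoint:
pass 1:
  A via A→a: +{a}
  B via B→a: +{a}
  B via B→c: +{c}
  S via S→A B: +{a}
  S via S→b: +{b}
  FIRST(S)={a,b}  FIRST(A)={a}  FIRST(B)={a,c}
pass 2:
  A via A→B B a: +{c}
  S via S→A B: +{c}
  FIRST(S)={a,b,c}  FIRST(A)={a,c}  FIRST(B)={a,c}
pass 3: (no change)
  FIRST(S)={a,b,c}  FIRST(A)={a,c}  FIRST(B)={a,c}

FIRST(S) = ["a", "b", "c"]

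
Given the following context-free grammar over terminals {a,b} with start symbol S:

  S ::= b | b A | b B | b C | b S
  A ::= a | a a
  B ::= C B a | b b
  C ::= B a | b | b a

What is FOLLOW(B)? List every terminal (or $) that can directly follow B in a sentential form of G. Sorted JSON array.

FIRST iteration:
pass 1:
  A via A→a: +{a}
  B via B→b b: +{b}
  C via C→B a: +{b}
  S via S→b: +{b}
  S: {b}  A: {a}  B: {b}  C: {b}
pass 2: done
  S: {b}  A: {a}  B: {b}  C: {b}

Compute FOLLOW by fixpoint:
FOLLOW(S) := {$}
pass 1:
  B→C B a: FOLLOW(C) ⊇ FIRST(B) = {b}; new: +{b}
  B→C B a: FOLLOW(B) ⊇ FIRST(a) = {a}; new: +{a}
  S→b A: FOLLOW(A) ⊇ FOLLOW(S) ⊇ {$}; new: +{$}
  S→b B: FOLLOW(B) ⊇ FOLLOW(S) ⊇ {$}; new: +{$}
  S→b C: FOLLOW(C) ⊇ FOLLOW(S) ⊇ {$}; new: +{$}
  FOLLOW[S]={$}  FOLLOW[A]={$}  FOLLOW[B]={$,a}  FOLLOW[C]={$,b}
pass 2: done
  FOLLOW[S]={$}  FOLLOW[A]={$}  FOLLOW[B]={$,a}  FOLLOW[C]={$,b}

FOLLOW(B) = ["$", "a"]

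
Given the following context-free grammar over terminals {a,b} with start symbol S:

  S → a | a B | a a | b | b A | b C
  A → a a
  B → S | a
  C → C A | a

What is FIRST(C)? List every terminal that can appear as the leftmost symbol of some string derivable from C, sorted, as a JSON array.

FIRST sets, iterate to fixpoint:
pass 1:
  A via A→a a: +{a}
  B via B→a: +{a}
  C via C→a: +{a}
  S via S→a: +{a}
  S via S→b: +{b}
  S: {a,b}  A: {a}  B: {a}  C: {a}
pass 2:
  B via B→S: +{b}
  S: {a,b}  A: {a}  B: {a,b}  C: {a}
pass 3: done
  S: {a,b}  A: {a}  B: {a,b}  C: {a}

FIRST(C) = ["a"]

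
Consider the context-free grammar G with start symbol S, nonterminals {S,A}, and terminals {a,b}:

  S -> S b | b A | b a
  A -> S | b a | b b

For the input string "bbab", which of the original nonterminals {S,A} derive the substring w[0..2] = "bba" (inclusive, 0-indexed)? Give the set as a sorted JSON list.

CNF form of G:
  S -> S T0 | T0 A | T0 T1
  A -> S T0 | T0 A | T0 T0 | T0 T1
  T0 -> b
  T1 -> a

CYK table (by increasing span) — only the sub-triangle for w[0..2]:
  T[0,0] 'b' = {T0}  orig:{}
  T[1,1] 'b' = {T0}  orig:{}
  T[2,2] 'a' = {T1}  orig:{}
  T[0,1] 'bb' = {A}
  T[1,2] 'ba' = {A,S}
  T[0,2] 'bba' = {A,S}

Original NTs in T[0,2] deriving "bba": ["A", "S"]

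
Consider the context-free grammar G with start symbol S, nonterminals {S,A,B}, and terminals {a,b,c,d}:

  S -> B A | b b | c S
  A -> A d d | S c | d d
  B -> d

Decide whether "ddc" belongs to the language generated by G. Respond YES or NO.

Convert to CNF:
  S -> B A | T1 S | T2 T2
  A -> A X3 | S T1 | T0 T0
  B -> d
  T0 -> d
  T1 -> c
  T2 -> b
  X3 -> T0 T0

CYK table (by increasing span):
  [0..0]={B,T0}  "d"  orig:{B}
  [1..1]={B,T0}  "d"  orig:{B}
  [2..2]={T1}  "c"  orig:{}
  [0..1]={A,X3}  "dd"  orig:{A}
  [1..2]=∅  "dc"
  [0..2]=∅  "ddc"

S ∉ T[0,2] ⇒ NO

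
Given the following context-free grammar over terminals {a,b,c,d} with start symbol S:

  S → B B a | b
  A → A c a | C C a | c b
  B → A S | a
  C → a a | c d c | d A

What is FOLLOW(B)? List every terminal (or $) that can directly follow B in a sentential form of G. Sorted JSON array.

FIRST sets, iterate to fixpoint:
[1]
  A via A→c b: +{c}
  B via B→A S: +{c}
  B via B→a: +{a}
  C via C→a a: +{a}
  C via C→c d c: +{c}
  C via C→d A: +{d}
  S via S→B B a: +{a,c}
  S via S→b: +{b}
  S: {a,b,c}  A: {c}  B: {a,c}  C: {a,c,d}
[2]
  A via A→C C a: +{a,d}
  B via B→A S: +{d}
  S via S→B B a: +{d}
  S: {a,b,c,d}  A: {a,c,d}  B: {a,c,d}  C: {a,c,d}
[3] (stable)
  S: {a,b,c,d}  A: {a,c,d}  B: {a,c,d}  C: {a,c,d}

Compute FOLLOW by fixpoint:
initialize: $ ∈ FOLLOW(S)
pass 1:
  A→A c a: FOLLOW(A) ⊇ FIRST(c) = {c}; new: +{c}
  A→C C a: FOLLOW(C) ⊇ FIRST(C) = {a,c,d}; new: +{a,c,d}
  B→A S: FOLLOW(A) ⊇ FIRST(S) = {a,b,c,d}; new: +{a,b,d}
  S→B B a: FOLLOW(B) ⊇ FIRST(B) = {a,c,d}; new: +{a,c,d}
  S: {$}  A: {a,b,c,d}  B: {a,c,d}  C: {a,c,d}
pass 2:
  B→A S: FOLLOW(S) ⊇ FOLLOW(B) ⊇ {a,c,d}; new: +{a,c,d}
  S: {$,a,c,d}  A: {a,b,c,d}  B: {a,c,d}  C: {a,c,d}
pass 3: — fixpoint
  S: {$,a,c,d}  A: {a,b,c,d}  B: {a,c,d}  C: {a,c,d}

FOLLOW(B) = ["a", "c", "d"]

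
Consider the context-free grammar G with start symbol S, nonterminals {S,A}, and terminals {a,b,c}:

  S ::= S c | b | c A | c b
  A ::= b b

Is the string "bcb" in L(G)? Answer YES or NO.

Convert to CNF:
  S -> S T1 | T1 A | T1 T0 | b
  A -> T0 T0
  T0 -> b
  T1 -> c

CYK table (by increasing span):
  [0..0]={S,T0}  "b"  orig:{S}
  [1..1]={T1}  "c"  orig:{}
  [2..2]={S,T0}  "b"  orig:{S}
  [0..1]={S}  "bc"
  [1..2]={S}  "cb"
  [0..2]=∅  "bcb"

S ∉ T[0,2] ⇒ NO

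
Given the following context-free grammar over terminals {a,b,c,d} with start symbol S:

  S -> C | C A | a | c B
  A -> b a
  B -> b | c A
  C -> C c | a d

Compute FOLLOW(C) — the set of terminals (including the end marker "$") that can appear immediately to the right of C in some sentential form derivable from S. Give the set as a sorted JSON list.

FIRST iteration:
[1]
  A via A→b a: +{b}
  B via B→b: +{b}
  B via B→c A: +{c}
  C via C→a d: +{a}
  S via S→C: +{a}
  S via S→c B: +{c}
  S: {a,c}  A: {b}  B: {b,c}  C: {a}
[2] (no change)
  S: {a,c}  A: {b}  B: {b,c}  C: {a}

FOLLOW sets:
seed FOLLOW(S) with $
round 1:
  C→C c: FOLLOW(C) ⊇ FIRST(c) = {c}; new: +{c}
  S→C: FOLLOW(C) ⊇ FOLLOW(S) ⊇ {$}; new: +{$}
  S→C A: FOLLOW(C) ⊇ FIRST(A) = {b}; new: +{b}
  S→C A: FOLLOW(A) ⊇ FOLLOW(S) ⊇ {$}; new: +{$}
  S→c B: FOLLOW(B) ⊇ FOLLOW(S) ⊇ {$}; new: +{$}
  S: {$}  A: {$}  B: {$}  C: {$,b,c}
round 2: (stable)
  S: {$}  A: {$}  B: {$}  C: {$,b,c}

FOLLOW(C) = ["$", "b", "c"]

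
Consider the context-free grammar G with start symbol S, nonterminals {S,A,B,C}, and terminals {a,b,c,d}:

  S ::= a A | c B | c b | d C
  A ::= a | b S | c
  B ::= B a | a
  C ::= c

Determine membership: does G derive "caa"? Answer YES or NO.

Convert to CNF:
  S -> T1 A | T2 B | T2 T0 | T3 C
  A -> T0 S | a | c
  B -> B T1 | a
  C -> c
  T0 -> b
  T1 -> a
  T2 -> c
  T3 -> d

CYK table (by increasing span):
  [0..0]={A,C,T2}  "c"  orig:{A,C}
  [1..1]={A,B,T1}  "a"  orig:{A,B}
  [2..2]={A,B,T1}  "a"  orig:{A,B}
  [0..1]={S}  "ca"
  [1..2]={B,S}  "aa"
  [0..2]={S}  "caa"

S ∈ T[0,2] ⇒ YES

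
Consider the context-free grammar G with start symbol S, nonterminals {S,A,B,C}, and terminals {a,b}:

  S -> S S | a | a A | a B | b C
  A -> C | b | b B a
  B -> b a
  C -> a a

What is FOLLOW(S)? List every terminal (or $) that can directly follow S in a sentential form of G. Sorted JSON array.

FIRST iteration:
round 1:
  A via A→b: +{b}
  B via B→b a: +{b}
  C via C→a a: +{a}
  S via S→a: +{a}
  S via S→b C: +{b}
  FIRST(S)={a,b}  FIRST(A)={b}  FIRST(B)={b}  FIRST(C)={a}
round 2:
  A via A→C: +{a}
  FIRST(S)={a,b}  FIRST(A)={a,b}  FIRST(B)={b}  FIRST(C)={a}
round 3: (stable)
  FIRST(S)={a,b}  FIRST(A)={a,b}  FIRST(B)={b}  FIRST(C)={a}

FOLLOW sets:
seed FOLLOW(S) with $
iter 1:
  A→b B a: FOLLOW(B) ⊇ FIRST(a) = {a}; new: +{a}
  S→S S: FOLLOW(S) ⊇ FIRST(S) = {a,b}; new: +{a,b}
  S→a A: FOLLOW(A) ⊇ FOLLOW(S) ⊇ {$,a,b}; new: +{$,a,b}
  S→a B: FOLLOW(B) ⊇ FOLLOW(S) ⊇ {$,a,b}; new: +{$,b}
  S→b C: FOLLOW(C) ⊇ FOLLOW(S) ⊇ {$,a,b}; new: +{$,a,b}
  S: {$,a,b}  A: {$,a,b}  B: {$,a,b}  C: {$,a,b}
iter 2: — fixpoint
  S: {$,a,b}  A: {$,a,b}  B: {$,a,b}  C: {$,a,b}

FOLLOW(S) = ["$", "a", "b"]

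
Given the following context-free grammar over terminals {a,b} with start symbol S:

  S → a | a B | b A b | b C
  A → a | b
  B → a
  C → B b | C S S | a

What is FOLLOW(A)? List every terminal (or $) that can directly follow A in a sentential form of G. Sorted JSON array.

FIRST iteration:
round 1:
  A via A→a: +{a}
  A via A→b: +{b}
  B via B→a: +{a}
  C via C→B b: +{a}
  S via S→a: +{a}
  S via S→b A b: +{b}
  FIRST[S]={a,b}  FIRST[A]={a,b}  FIRST[B]={a}  FIRST[C]={a}
round 2: — fixpoint
  FIRST[S]={a,b}  FIRST[A]={a,b}  FIRST[B]={a}  FIRST[C]={a}

FOLLOW sets:
FOLLOW(S) := {$}
pass 1:
  C→B b: FOLLOW(B) ⊇ FIRST(b) = {b}; new: +{b}
  C→C S S: FOLLOW(C) ⊇ FIRST(S) = {a,b}; new: +{a,b}
  C→C S S: FOLLOW(S) ⊇ FIRST(S) = {a,b}; new: +{a,b}
  S→a B: FOLLOW(B) ⊇ FOLLOW(S) ⊇ {$,a,b}; new: +{$,a}
  S→b A b: FOLLOW(A) ⊇ FIRST(b) = {b}; new: +{b}
  S→b C: FOLLOW(C) ⊇ FOLLOW(S) ⊇ {$,a,b}; new: +{$}
  FOLLOW(S)={$,a,b}  FOLLOW(A)={b}  FOLLOW(B)={$,a,b}  FOLLOW(C)={$,a,b}
pass 2: (stable)
  FOLLOW(S)={$,a,b}  FOLLOW(A)={b}  FOLLOW(B)={$,a,b}  FOLLOW(C)={$,a,b}

FOLLOW(A) = ["b"]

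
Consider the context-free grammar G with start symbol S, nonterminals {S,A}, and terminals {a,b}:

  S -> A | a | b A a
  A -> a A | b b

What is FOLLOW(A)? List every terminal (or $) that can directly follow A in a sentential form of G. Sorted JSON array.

Compute FIRST by fixpoint:
iter 1:
  A via A→a A: +{a}
  A via A→b b: +{b}
  S via S→A: +{a,b}
  FIRST[S]={a,b}  FIRST[A]={a,b}
iter 2: — fixpoint
  FIRST[S]={a,b}  FIRST[A]={a,b}

FOLLOW iteration:
initialize: $ ∈ FOLLOW(S)
iter 1:
  S→A: FOLLOW(A) ⊇ FOLLOW(S) ⊇ {$}; new: +{$}
  S→b A a: FOLLOW(A) ⊇ FIRST(a) = {a}; new: +{a}
  FOLLOW[S]={$}  FOLLOW[A]={$,a}
iter 2: (stable)
  FOLLOW[S]={$}  FOLLOW[A]={$,a}

FOLLOW(A) = ["$", "a"]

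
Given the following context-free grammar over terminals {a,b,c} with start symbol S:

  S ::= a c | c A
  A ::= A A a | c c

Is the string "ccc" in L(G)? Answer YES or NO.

Convert to CNF:
  S -> T0 T1 | T1 A
  A -> A X2 | T1 T1
  T0 -> a
  T1 -> c
  X2 -> A T0

CYK fill:
  cell(0,0) c: {T1}  orig:{}
  cell(1,1) c: {T1}  orig:{}
  cell(2,2) c: {T1}  orig:{}
  cell(0,1) cc: {A}
  cell(1,2) cc: {A}
  cell(0,2) ccc: {S}

S ∈ T[0,2] ⇒ YES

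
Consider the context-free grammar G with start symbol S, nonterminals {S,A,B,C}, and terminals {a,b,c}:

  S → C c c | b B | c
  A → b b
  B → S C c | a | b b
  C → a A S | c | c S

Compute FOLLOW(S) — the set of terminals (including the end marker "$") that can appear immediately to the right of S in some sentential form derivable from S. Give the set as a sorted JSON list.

Compute FIRST by fixpoint:
iter 1:
  A via A→b b: +{b}
  B via B→a: +{a}
  B via B→b b: +{b}
  C via C→a A S: +{a}
  C via C→c: +{c}
  S via S→C c c: +{a,c}
  S via S→b B: +{b}
  FIRST(S)={a,b,c}  FIRST(A)={b}  FIRST(B)={a,b}  FIRST(C)={a,c}
iter 2:
  B via B→S C c: +{c}
  FIRST(S)={a,b,c}  FIRST(A)={b}  FIRST(B)={a,b,c}  FIRST(C)={a,c}
iter 3: done
  FIRST(S)={a,b,c}  FIRST(A)={b}  FIRST(B)={a,b,c}  FIRST(C)={a,c}

FOLLOW iteration:
FOLLOW(S) := {$}
[1]
  B→S C c: FOLLOW(S) ⊇ FIRST(C) = {a,c}; new: +{a,c}
  B→S C c: FOLLOW(C) ⊇ FIRST(c) = {c}; new: +{c}
  C→a A S: FOLLOW(A) ⊇ FIRST(S) = {a,b,c}; new: +{a,b,c}
  S→b B: FOLLOW(B) ⊇ FOLLOW(S) ⊇ {$,a,c}; new: +{$,a,c}
  FOLLOW[S]={$,a,c}  FOLLOW[A]={a,b,c}  FOLLOW[B]={$,a,c}  FOLLOW[C]={c}
[2] (no change)
  FOLLOW[S]={$,a,c}  FOLLOW[A]={a,b,c}  FOLLOW[B]={$,a,c}  FOLLOW[C]={c}

FOLLOW(S) = ["$", "a", "c"]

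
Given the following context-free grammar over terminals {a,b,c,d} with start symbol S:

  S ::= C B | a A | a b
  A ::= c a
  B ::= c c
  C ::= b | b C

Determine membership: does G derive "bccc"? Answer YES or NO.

CNF form of G:
  S -> C B | T1 A | T1 T2
  A -> T0 T1
  B -> T0 T0
  C -> T2 C | b
  T0 -> c
  T1 -> a
  T2 -> b

CYK fill:
  [0..0]={C,T2}  "b"  orig:{C}
  [1..1]={T0}  "c"  orig:{}
  [2..2]={T0}  "c"  orig:{}
  [3..3]={T0}  "c"  orig:{}
  [0..1]=∅  "bc"
  [1..2]={B}  "cc"
  [2..3]={B}  "cc"
  [0..2]={S}  "bcc"
  [1..3]=∅  "ccc"
  [0..3]=∅  "bccc"

S ∉ T[0,3] ⇒ NO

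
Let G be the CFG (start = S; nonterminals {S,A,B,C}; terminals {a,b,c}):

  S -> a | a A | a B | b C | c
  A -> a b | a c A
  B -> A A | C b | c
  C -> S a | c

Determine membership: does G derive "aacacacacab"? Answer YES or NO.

CNF form of G:
  S -> T0 A | T0 B | T1 C | a | c
  A -> T0 T1 | T0 X3
  B -> A A | C T1 | c
  C -> S T0 | c
  T0 -> a
  T1 -> b
  T2 -> c
  X3 -> T2 A

Fill CYK table bottom-up:
  T[0,0] 'a' = {S,T0}  orig:{S}
  T[1,1] 'a' = {S,T0}  orig:{S}
  T[2,2] 'c' = {B,C,S,T2}  orig:{B,C,S}
  T[3,3] 'a' = {S,T0}  orig:{S}
  T[4,4] 'c' = {B,C,S,T2}  orig:{B,C,S}
  T[5,5] 'a' = {S,T0}  orig:{S}
  T[6,6] 'c' = {B,C,S,T2}  orig:{B,C,S}
  T[7,7] 'a' = {S,T0}  orig:{S}
  T[8,8] 'c' = {B,C,S,T2}  orig:{B,C,S}
  T[9,9] 'a' = {S,T0}  orig:{S}
  T[10,10] 'b' = {T1}  orig:{}
  T[0,1] 'aa' = {C}
  T[1,2] 'ac' = {S}
  T[2,3] 'ca' = {C}
  T[3,4] 'ac' = {S}
  T[4,5] 'ca' = {C}
  T[5,6] 'ac' = {S}
  T[6,7] 'ca' = {C}
  T[7,8] 'ac' = {S}
  T[8,9] 'ca' = {C}
  T[9,10] 'ab' = {A}
  T[0,2] 'aac' = ∅
  T[1,3] 'aca' = {C}
  T[2,4] 'cac' = ∅
  T[3,5] 'aca' = {C}
  T[4,6] 'cac' = ∅
  T[5,7] 'aca' = {C}
  T[6,8] 'cac' = ∅
  T[7,9] 'aca' = {C}
  T[8,10] 'cab' = {B,X3}  orig:{B}
  T[0,3] 'aaca' = ∅
  T[1,4] 'acac' = ∅
  T[2,5] 'caca' = ∅
  T[3,6] 'acac' = ∅
  T[4,7] 'caca' = ∅
  T[5,8] 'acac' = ∅
  T[6,9] 'caca' = ∅
  T[7,10] 'acab' = {A,B,S}
  T[0,4] 'aacac' = ∅
  T[1,5] 'acaca' = ∅
  T[2,6] 'cacac' = ∅
  T[3,7] 'acaca' = ∅
  T[4,8] 'cacac' = ∅
  T[5,9] 'acaca' = ∅
  T[6,10] 'cacab' = {X3}  orig:{}
  T[0,5] 'aacaca' = ∅
  T[1,6] 'acacac' = ∅
  T[2,7] 'cacaca' = ∅
  T[3,8] 'acacac' = ∅
  T[4,9] 'cacaca' = ∅
  T[5,10] 'acacab' = {A}
  T[0,6] 'aacacac' = ∅
  T[1,7] 'acacaca' = ∅
  T[2,8] 'cacacac' = ∅
  T[3,9] 'acacaca' = ∅
  T[4,10] 'cacacab' = {X3}  orig:{}
  T[0,7] 'aacacaca' = ∅
  T[1,8] 'acacacac' = ∅
  T[2,9] 'cacacaca' = ∅
  T[3,10] 'acacacab' = {A}
  T[0,8] 'aacacacac' = ∅
  T[1,9] 'acacacaca' = ∅
  T[2,10] 'cacacacab' = {X3}  orig:{}
  T[0,9] 'aacacacaca' = ∅
  T[1,10] 'acacacacab' = {A}
  T[0,10] 'aacacacacab' = {S}

S ∈ T[0,10] ⇒ YES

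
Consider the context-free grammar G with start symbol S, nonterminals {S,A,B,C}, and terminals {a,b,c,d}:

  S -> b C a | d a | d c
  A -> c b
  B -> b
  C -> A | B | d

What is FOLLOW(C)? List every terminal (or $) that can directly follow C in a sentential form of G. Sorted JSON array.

FIRST iteration:
[1]
  A via A→c b: +{c}
  B via B→b: +{b}
  C via C→A: +{c}
  C via C→B: +{b}
  C via C→d: +{d}
  S via S→b C a: +{b}
  S via S→d a: +{d}
  FIRST(S)={b,d}  FIRST(A)={c}  FIRST(B)={b}  FIRST(C)={b,c,d}
[2] (stable)
  FIRST(S)={b,d}  FIRST(A)={c}  FIRST(B)={b}  FIRST(C)={b,c,d}

FOLLOW iteration:
FOLLOW(S) := {$}
[1]
  S→b C a: FOLLOW(C) ⊇ FIRST(a) = {a}; new: +{a}
  S: {$}  A: {}  B: {}  C: {a}
[2]
  C→A: FOLLOW(A) ⊇ FOLLOW(C) ⊇ {a}; new: +{a}
  C→B: FOLLOW(B) ⊇ FOLLOW(C) ⊇ {a}; new: +{a}
  S: {$}  A: {a}  B: {a}  C: {a}
[3] done
  S: {$}  A: {a}  B: {a}  C: {a}

FOLLOW(C) = ["a"]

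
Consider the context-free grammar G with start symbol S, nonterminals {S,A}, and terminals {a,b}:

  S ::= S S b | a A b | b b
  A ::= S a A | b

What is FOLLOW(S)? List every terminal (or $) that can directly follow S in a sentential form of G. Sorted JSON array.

Compute FIRST by fixpoint:
pass 1:
  A via A→b: +{b}
  S via S→a A b: +{a}
  S via S→b b: +{b}
  S: {a,b}  A: {b}
pass 2:
  A via A→S a A: +{a}
  S: {a,b}  A: {a,b}
pass 3: (no change)
  S: {a,b}  A: {a,b}

FOLLOW sets:
seed FOLLOW(S) with $
round 1:
  A→S a A: FOLLOW(S) ⊇ FIRST(a) = {a}; new: +{a}
  S→S S b: FOLLOW(S) ⊇ FIRST(S) = {a,b}; new: +{b}
  S→a A b: FOLLOW(A) ⊇ FIRST(b) = {b}; new: +{b}
  FOLLOW(S)={$,a,b}  FOLLOW(A)={b}
round 2: done
  FOLLOW(S)={$,a,b}  FOLLOW(A)={b}

FOLLOW(S) = ["$", "a", "b"]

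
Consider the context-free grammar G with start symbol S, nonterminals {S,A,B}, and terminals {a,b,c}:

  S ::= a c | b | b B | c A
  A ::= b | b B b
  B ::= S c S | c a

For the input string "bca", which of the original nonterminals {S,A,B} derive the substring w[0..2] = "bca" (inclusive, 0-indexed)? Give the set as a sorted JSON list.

CNF form of G:
  S -> T0 B | T1 A | T2 T1 | b
  A -> T0 X3 | b
  B -> S X4 | T1 T2
  T0 -> b
  T1 -> c
  T2 -> a
  X3 -> B T0
  X4 -> T1 S

CYK table (by increasing span), restricted to cells inside w[0..2]:
  cell(0,0) b: {A,S,T0}  orig:{A,S}
  cell(1,1) c: {T1}  orig:{}
  cell(2,2) a: {T2}  orig:{}
  cell(0,1) bc: ∅
  cell(1,2) ca: {B}
  cell(0,2) bca: {S}

Original NTs in T[0,2] deriving "bca": ["S"]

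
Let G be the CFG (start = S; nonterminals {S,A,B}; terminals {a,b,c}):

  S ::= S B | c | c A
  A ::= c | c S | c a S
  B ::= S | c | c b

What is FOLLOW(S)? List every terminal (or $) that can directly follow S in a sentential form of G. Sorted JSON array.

Compute FIRST by fixpoint:
[1]
  A via A→c: +{c}
  B via B→c: +{c}
  S via S→c: +{c}
  FIRST(S)={c}  FIRST(A)={c}  FIRST(B)={c}
[2] (no change)
  FIRST(S)={c}  FIRST(A)={c}  FIRST(B)={c}

Compute FOLLOW by fixpoint:
FOLLOW(S) := {$}
pass 1:
  S→S B: FOLLOW(S) ⊇ FIRST(B) = {c}; new: +{c}
  S→S B: FOLLOW(B) ⊇ FOLLOW(S) ⊇ {$,c}; new: +{$,c}
  S→c A: FOLLOW(A) ⊇ FOLLOW(S) ⊇ {$,c}; new: +{$,c}
  FOLLOW[S]={$,c}  FOLLOW[A]={$,c}  FOLLOW[B]={$,c}
pass 2: — fixpoint
  FOLLOW[S]={$,c}  FOLLOW[A]={$,c}  FOLLOW[B]={$,c}

FOLLOW(S) = ["$", "c"]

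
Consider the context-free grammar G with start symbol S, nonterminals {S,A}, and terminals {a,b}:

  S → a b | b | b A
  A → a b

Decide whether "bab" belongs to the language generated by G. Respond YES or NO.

Convert to CNF:
  S -> T0 T1 | T1 A | b
  A -> T0 T1
  T0 -> a
  T1 -> b

CYK table (by increasing span):
  T[0,0] 'b' = {S,T1}  orig:{S}
  T[1,1] 'a' = {T0}  orig:{}
  T[2,2] 'b' = {S,T1}  orig:{S}
  T[0,1] 'ba' = ∅
  T[1,2] 'ab' = {A,S}
  T[0,2] 'bab' = {S}

S ∈ T[0,2] ⇒ YES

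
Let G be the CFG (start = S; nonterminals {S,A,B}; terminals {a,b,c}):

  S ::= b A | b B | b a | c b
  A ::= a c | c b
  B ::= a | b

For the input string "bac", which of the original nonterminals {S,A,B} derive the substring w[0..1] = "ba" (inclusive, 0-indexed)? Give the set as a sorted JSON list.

CNF form of G:
  S -> T1 T2 | T2 A | T2 B | T2 T0
  A -> T0 T1 | T1 T2
  B -> a | b
  T0 -> a
  T1 -> c
  T2 -> b

CYK fill — only the sub-triangle for w[0..1]:
  [0..0]={B,T2}  "b"  orig:{B}
  [1..1]={B,T0}  "a"  orig:{B}
  [0..1]={S}  "ba"

Original NTs in T[0,1] deriving "ba": ["S"]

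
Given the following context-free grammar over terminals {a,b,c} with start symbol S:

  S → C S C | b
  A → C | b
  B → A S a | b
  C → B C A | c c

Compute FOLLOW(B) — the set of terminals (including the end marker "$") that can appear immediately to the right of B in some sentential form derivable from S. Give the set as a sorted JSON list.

Compute FIRST by fixpoint:
iter 1:
  A via A→b: +{b}
  B via B→A S a: +{b}
  C via C→B C A: +{b}
  C via C→c c: +{c}
  S via S→C S C: +{b,c}
  FIRST(S)={b,c}  FIRST(A)={b}  FIRST(B)={b}  FIRST(C)={b,c}
iter 2:
  A via A→C: +{c}
  B via B→A S a: +{c}
  FIRST(S)={b,c}  FIRST(A)={b,c}  FIRST(B)={b,c}  FIRST(C)={b,c}
iter 3: (stable)
  FIRST(S)={b,c}  FIRST(A)={b,c}  FIRST(B)={b,c}  FIRST(C)={b,c}

FOLLOW sets:
seed FOLLOW(S) with $
pass 1:
  B→A S a: FOLLOW(A) ⊇ FIRST(S) = {b,c}; new: +{b,c}
  B→A S a: FOLLOW(S) ⊇ FIRST(a) = {a}; new: +{a}
  C→B C A: FOLLOW(B) ⊇ FIRST(C) = {b,c}; new: +{b,c}
  C→B C A: FOLLOW(C) ⊇ FIRST(A) = {b,c}; new: +{b,c}
  S→C S C: FOLLOW(S) ⊇ FIRST(C) = {b,c}; new: +{b,c}
  S→C S C: FOLLOW(C) ⊇ FOLLOW(S) ⊇ {$,a,b,c}; new: +{$,a}
  FOLLOW[S]={$,a,b,c}  FOLLOW[A]={b,c}  FOLLOW[B]={b,c}  FOLLOW[C]={$,a,b,c}
pass 2:
  C→B C A: FOLLOW(A) ⊇ FOLLOW(C) ⊇ {$,a,b,c}; new: +{$,a}
  FOLLOW[S]={$,a,b,c}  FOLLOW[A]={$,a,b,c}  FOLLOW[B]={b,c}  FOLLOW[C]={$,a,b,c}
pass 3: (no change)
  FOLLOW[S]={$,a,b,c}  FOLLOW[A]={$,a,b,c}  FOLLOW[B]={b,c}  FOLLOW[C]={$,a,b,c}

FOLLOW(B) = ["b", "c"]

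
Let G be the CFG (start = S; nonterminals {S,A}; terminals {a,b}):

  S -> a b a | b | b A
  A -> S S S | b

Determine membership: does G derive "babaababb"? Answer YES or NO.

CNF form of G:
  S -> T0 X3 | T1 A | b
  A -> S X2 | b
  T0 -> a
  T1 -> b
  X2 -> S S
  X3 -> T1 T0

CYK fill:
  T[0,0] 'b' = {A,S,T1}  orig:{A,S}
  T[1,1] 'a' = {T0}  orig:{}
  T[2,2] 'b' = {A,S,T1}  orig:{A,S}
  T[3,3] 'a' = {T0}  orig:{}
  T[4,4] 'a' = {T0}  orig:{}
  T[5,5] 'b' = {A,S,T1}  orig:{A,S}
  T[6,6] 'a' = {T0}  orig:{}
  T[7,7] 'b' = {A,S,T1}  orig:{A,S}
  T[8,8] 'b' = {A,S,T1}  orig:{A,S}
  T[0,1] 'ba' = {X3}  orig:{}
  T[1,2] 'ab' = ∅
  T[2,3] 'ba' = {X3}  orig:{}
  T[3,4] 'aa' = ∅
  T[4,5] 'ab' = ∅
  T[5,6] 'ba' = {X3}  orig:{}
  T[6,7] 'ab' = ∅
  T[7,8] 'bb' = {S,X2}  orig:{S}
  T[0,2] 'bab' = ∅
  T[1,3] 'aba' = {S}
  T[2,4] 'baa' = ∅
  T[3,5] 'aab' = ∅
  T[4,6] 'aba' = {S}
  T[5,7] 'bab' = ∅
  T[6,8] 'abb' = ∅
  T[0,3] 'baba' = {X2}  orig:{}
  T[1,4] 'abaa' = ∅
  T[2,5] 'baab' = ∅
  T[3,6] 'aaba' = ∅
  T[4,7] 'abab' = {X2}  orig:{}
  T[5,8] 'babb' = ∅
  T[0,4] 'babaa' = ∅
  T[1,5] 'abaab' = ∅
  T[2,6] 'baaba' = ∅
  T[3,7] 'aabab' = ∅
  T[4,8] 'ababb' = {A,X2}  orig:{A}
  T[0,5] 'babaab' = ∅
  T[1,6] 'abaaba' = {X2}  orig:{}
  T[2,7] 'baabab' = ∅
  T[3,8] 'aababb' = ∅
  T[0,6] 'babaaba' = {A}
  T[1,7] 'abaabab' = {A}
  T[2,8] 'baababb' = ∅
  T[0,7] 'babaabab' = {S}
  T[1,8] 'abaababb' = {A}
  T[0,8] 'babaababb' = {S,X2}  orig:{S}

S ∈ T[0,8] ⇒ YES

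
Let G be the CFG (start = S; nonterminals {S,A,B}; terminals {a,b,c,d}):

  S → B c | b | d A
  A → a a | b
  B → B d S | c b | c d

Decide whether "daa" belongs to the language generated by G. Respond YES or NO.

CNF form of G:
  S -> B T2 | T1 A | b
  A -> T0 T0 | b
  B -> B X4 | T2 T1 | T2 T3
  T0 -> a
  T1 -> d
  T2 -> c
  T3 -> b
  X4 -> T1 S

CYK fill:
  cell(0,0) d: {T1}  orig:{}
  cell(1,1) a: {T0}  orig:{}
  cell(2,2) a: {T0}  orig:{}
  cell(0,1) da: ∅
  cell(1,2) aa: {A}
  cell(0,2) daa: {S}

S ∈ T[0,2] ⇒ YES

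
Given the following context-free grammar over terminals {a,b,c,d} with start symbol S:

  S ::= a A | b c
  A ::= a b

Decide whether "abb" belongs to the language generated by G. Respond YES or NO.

CNF form of G:
  S -> T0 A | T1 T2
  A -> T0 T1
  T0 -> a
  T1 -> b
  T2 -> c

CYK table (by increasing span):
  [0..0]={T0}  "a"  orig:{}
  [1..1]={T1}  "b"  orig:{}
  [2..2]={T1}  "b"  orig:{}
  [0..1]={A}  "ab"
  [1..2]=∅  "bb"
  [0..2]=∅  "abb"

S ∉ T[0,2] ⇒ NO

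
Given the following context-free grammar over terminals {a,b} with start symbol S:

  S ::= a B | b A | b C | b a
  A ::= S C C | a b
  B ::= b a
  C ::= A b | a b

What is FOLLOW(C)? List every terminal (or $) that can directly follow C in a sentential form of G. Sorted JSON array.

Compute FIRST by fixpoint:
iter 1:
  A via A→a b: +{a}
  B via B→b a: +{b}
  C via C→A b: +{a}
  S via S→a B: +{a}
  S via S→b A: +{b}
  S: {a,b}  A: {a}  B: {b}  C: {a}
iter 2:
  A via A→S C C: +{b}
  C via C→A b: +{b}
  S: {a,b}  A: {a,b}  B: {b}  C: {a,b}
iter 3: (stable)
  S: {a,b}  A: {a,b}  B: {b}  C: {a,b}

FOLLOW sets:
initialize: $ ∈ FOLLOW(S)
iter 1:
  A→S C C: FOLLOW(S) ⊇ FIRST(C) = {a,b}; new: +{a,b}
  A→S C C: FOLLOW(C) ⊇ FIRST(C) = {a,b}; new: +{a,b}
  C→A b: FOLLOW(A) ⊇ FIRST(b) = {b}; new: +{b}
  S→a B: FOLLOW(B) ⊇ FOLLOW(S) ⊇ {$,a,b}; new: +{$,a,b}
  S→b A: FOLLOW(A) ⊇ FOLLOW(S) ⊇ {$,a,b}; new: +{$,a}
  S→b C: FOLLOW(C) ⊇ FOLLOW(S) ⊇ {$,a,b}; new: +{$}
  FOLLOW[S]={$,a,b}  FOLLOW[A]={$,a,b}  FOLLOW[B]={$,a,b}  FOLLOW[C]={$,a,b}
iter 2: (stable)
  FOLLOW[S]={$,a,b}  FOLLOW[A]={$,a,b}  FOLLOW[B]={$,a,b}  FOLLOW[C]={$,a,b}

FOLLOW(C) = ["$", "a", "b"]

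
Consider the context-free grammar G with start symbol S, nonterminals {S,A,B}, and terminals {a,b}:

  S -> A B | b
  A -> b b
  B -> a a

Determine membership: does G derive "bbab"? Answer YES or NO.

Convert to CNF:
  S -> A B | b
  A -> T0 T0
  B -> T1 T1
  T0 -> b
  T1 -> a

CYK table (by increasing span):
  [0..0]={S,T0}  "b"  orig:{S}
  [1..1]={S,T0}  "b"  orig:{S}
  [2..2]={T1}  "a"  orig:{}
  [3..3]={S,T0}  "b"  orig:{S}
  [0..1]={A}  "bb"
  [1..2]=∅  "ba"
  [2..3]=∅  "ab"
  [0..2]=∅  "bba"
  [1..3]=∅  "bab"
  [0..3]=∅  "bbab"

S ∉ T[0,3] ⇒ NO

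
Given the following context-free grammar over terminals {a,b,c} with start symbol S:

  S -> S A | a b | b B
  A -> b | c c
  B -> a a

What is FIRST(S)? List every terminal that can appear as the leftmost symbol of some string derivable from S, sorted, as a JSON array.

FIRST iteration:
[1]
  A via A→b: +{b}
  A via A→c c: +{c}
  B via B→a a: +{a}
  S via S→a b: +{a}
  S via S→b B: +{b}
  FIRST[S]={a,b}  FIRST[A]={b,c}  FIRST[B]={a}
[2] (stable)
  FIRST[S]={a,b}  FIRST[A]={b,c}  FIRST[B]={a}

FIRST(S) = ["a", "b"]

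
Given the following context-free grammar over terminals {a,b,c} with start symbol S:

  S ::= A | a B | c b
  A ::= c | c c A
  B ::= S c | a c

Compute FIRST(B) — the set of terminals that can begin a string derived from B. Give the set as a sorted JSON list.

FIRST iteration:
pass 1:
  A via A→c: +{c}
  B via B→a c: +{a}
  S via S→A: +{c}
  S via S→a B: +{a}
  FIRST(S)={a,c}  FIRST(A)={c}  FIRST(B)={a}
pass 2:
  B via B→S c: +{c}
  FIRST(S)={a,c}  FIRST(A)={c}  FIRST(B)={a,c}
pass 3: — fixpoint
  FIRST(S)={a,c}  FIRST(A)={c}  FIRST(B)={a,c}

FIRST(B) = ["a", "c"]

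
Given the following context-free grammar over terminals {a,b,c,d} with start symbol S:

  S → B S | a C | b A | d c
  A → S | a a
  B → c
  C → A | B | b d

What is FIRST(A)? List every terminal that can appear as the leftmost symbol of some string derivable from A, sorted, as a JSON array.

FIRST sets, iterate to fixpoint:
pass 1:
  A via A→a a: +{a}
  B via B→c: +{c}
  C via C→A: +{a}
  C via C→B: +{c}
  C via C→b d: +{b}
  S via S→B S: +{c}
  S via S→a C: +{a}
  S via S→b A: +{b}
  S via S→d c: +{d}
  S: {a,b,c,d}  A: {a}  B: {c}  C: {a,b,c}
pass 2:
  A via A→S: +{b,c,d}
  C via C→A: +{d}
  S: {a,b,c,d}  A: {a,b,c,d}  B: {c}  C: {a,b,c,d}
pass 3: — fixpoint
  S: {a,b,c,d}  A: {a,b,c,d}  B: {c}  C: {a,b,c,d}

FIRST(A) = ["a", "b", "c", "d"]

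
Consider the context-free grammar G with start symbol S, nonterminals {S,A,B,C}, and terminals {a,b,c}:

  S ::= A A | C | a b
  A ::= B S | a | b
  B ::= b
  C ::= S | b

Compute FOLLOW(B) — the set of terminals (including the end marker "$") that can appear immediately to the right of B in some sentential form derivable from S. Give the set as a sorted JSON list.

FIRST iteration:
pass 1:
  A via A→a: +{a}
  A via A→b: +{b}
  B via B→b: +{b}
  C via C→b: +{b}
  S via S→A A: +{a,b}
  S: {a,b}  A: {a,b}  B: {b}  C: {b}
pass 2:
  C via C→S: +{a}
  S: {a,b}  A: {a,b}  B: {b}  C: {a,b}
pass 3: (no change)
  S: {a,b}  A: {a,b}  B: {b}  C: {a,b}

FOLLOW iteration:
seed FOLLOW(S) with $
[1]
  A→B S: FOLLOW(B) ⊇ FIRST(S) = {a,b}; new: +{a,b}
  S→A A: FOLLOW(A) ⊇ FIRST(A) = {a,b}; new: +{a,b}
  S→A A: FOLLOW(A) ⊇ FOLLOW(S) ⊇ {$}; new: +{$}
  S→C: FOLLOW(C) ⊇ FOLLOW(S) ⊇ {$}; new: +{$}
  FOLLOW(S)={$}  FOLLOW(A)={$,a,b}  FOLLOW(B)={a,b}  FOLLOW(C)={$}
[2]
  A→B S: FOLLOW(S) ⊇ FOLLOW(A) ⊇ {$,a,b}; new: +{a,b}
  S→C: FOLLOW(C) ⊇ FOLLOW(S) ⊇ {$,a,b}; new: +{a,b}
  FOLLOW(S)={$,a,b}  FOLLOW(A)={$,a,b}  FOLLOW(B)={a,b}  FOLLOW(C)={$,a,b}
[3] — fixpoint
  FOLLOW(S)={$,a,b}  FOLLOW(A)={$,a,b}  FOLLOW(B)={a,b}  FOLLOW(C)={$,a,b}

FOLLOW(B) = ["a", "b"]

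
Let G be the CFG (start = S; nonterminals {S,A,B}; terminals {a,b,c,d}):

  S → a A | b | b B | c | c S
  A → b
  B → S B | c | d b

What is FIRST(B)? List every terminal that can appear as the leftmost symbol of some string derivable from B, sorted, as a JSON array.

FIRST sets, iterate to fixpoint:
round 1:
  A via A→b: +{b}
  B via B→c: +{c}
  B via B→d b: +{d}
  S via S→a A: +{a}
  S via S→b: +{b}
  S via S→c: +{c}
  FIRST[S]={a,b,c}  FIRST[A]={b}  FIRST[B]={c,d}
round 2:
  B via B→S B: +{a,b}
  FIRST[S]={a,b,c}  FIRST[A]={b}  FIRST[B]={a,b,c,d}
round 3: (stable)
  FIRST[S]={a,b,c}  FIRST[A]={b}  FIRST[B]={a,b,c,d}

FIRST(B) = ["a", "b", "c", "d"]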